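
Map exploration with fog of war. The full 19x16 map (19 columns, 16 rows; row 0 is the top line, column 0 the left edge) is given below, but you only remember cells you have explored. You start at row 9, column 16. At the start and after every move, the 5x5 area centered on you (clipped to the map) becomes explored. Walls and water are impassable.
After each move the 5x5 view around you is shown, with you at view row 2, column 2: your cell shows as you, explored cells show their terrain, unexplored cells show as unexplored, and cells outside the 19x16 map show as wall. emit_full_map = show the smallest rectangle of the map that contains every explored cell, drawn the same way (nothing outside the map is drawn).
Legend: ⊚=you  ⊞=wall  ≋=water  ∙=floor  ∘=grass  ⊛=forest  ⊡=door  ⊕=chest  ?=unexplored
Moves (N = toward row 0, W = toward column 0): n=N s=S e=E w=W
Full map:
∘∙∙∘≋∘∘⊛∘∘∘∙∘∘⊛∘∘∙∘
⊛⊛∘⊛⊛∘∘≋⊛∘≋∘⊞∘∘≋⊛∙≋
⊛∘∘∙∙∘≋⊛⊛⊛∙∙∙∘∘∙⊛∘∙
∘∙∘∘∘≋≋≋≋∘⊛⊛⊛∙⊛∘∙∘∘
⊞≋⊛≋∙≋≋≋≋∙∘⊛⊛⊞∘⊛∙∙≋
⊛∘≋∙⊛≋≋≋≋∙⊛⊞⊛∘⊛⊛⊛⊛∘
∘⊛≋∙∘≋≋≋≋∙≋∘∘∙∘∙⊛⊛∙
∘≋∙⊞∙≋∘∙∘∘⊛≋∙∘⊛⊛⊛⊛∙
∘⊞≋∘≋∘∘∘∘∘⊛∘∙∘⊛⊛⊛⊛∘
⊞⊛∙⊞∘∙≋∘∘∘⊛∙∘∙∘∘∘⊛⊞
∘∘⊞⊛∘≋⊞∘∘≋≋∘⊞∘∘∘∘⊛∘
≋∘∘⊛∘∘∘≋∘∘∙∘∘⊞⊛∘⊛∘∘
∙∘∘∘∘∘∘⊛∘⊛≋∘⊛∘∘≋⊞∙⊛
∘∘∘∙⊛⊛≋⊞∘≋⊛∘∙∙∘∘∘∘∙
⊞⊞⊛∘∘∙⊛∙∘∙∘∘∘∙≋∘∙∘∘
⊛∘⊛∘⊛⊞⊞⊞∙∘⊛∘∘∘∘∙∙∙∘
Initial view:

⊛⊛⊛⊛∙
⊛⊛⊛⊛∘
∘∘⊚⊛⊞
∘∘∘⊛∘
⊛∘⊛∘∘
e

⊛⊛⊛∙⊞
⊛⊛⊛∘⊞
∘∘⊚⊞⊞
∘∘⊛∘⊞
∘⊛∘∘⊞

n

∙⊛⊛∙⊞
⊛⊛⊛∙⊞
⊛⊛⊚∘⊞
∘∘⊛⊞⊞
∘∘⊛∘⊞

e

⊛⊛∙⊞⊞
⊛⊛∙⊞⊞
⊛⊛⊚⊞⊞
∘⊛⊞⊞⊞
∘⊛∘⊞⊞

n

⊛⊛∘⊞⊞
⊛⊛∙⊞⊞
⊛⊛⊚⊞⊞
⊛⊛∘⊞⊞
∘⊛⊞⊞⊞

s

⊛⊛∙⊞⊞
⊛⊛∙⊞⊞
⊛⊛⊚⊞⊞
∘⊛⊞⊞⊞
∘⊛∘⊞⊞

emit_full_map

??⊛⊛∘
?∙⊛⊛∙
⊛⊛⊛⊛∙
⊛⊛⊛⊛⊚
∘∘∘⊛⊞
∘∘∘⊛∘
⊛∘⊛∘∘

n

⊛⊛∘⊞⊞
⊛⊛∙⊞⊞
⊛⊛⊚⊞⊞
⊛⊛∘⊞⊞
∘⊛⊞⊞⊞

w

⊛⊛⊛∘⊞
∙⊛⊛∙⊞
⊛⊛⊚∙⊞
⊛⊛⊛∘⊞
∘∘⊛⊞⊞

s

∙⊛⊛∙⊞
⊛⊛⊛∙⊞
⊛⊛⊚∘⊞
∘∘⊛⊞⊞
∘∘⊛∘⊞

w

∘∙⊛⊛∙
⊛⊛⊛⊛∙
⊛⊛⊚⊛∘
∘∘∘⊛⊞
∘∘∘⊛∘

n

⊛⊛⊛⊛∘
∘∙⊛⊛∙
⊛⊛⊚⊛∙
⊛⊛⊛⊛∘
∘∘∘⊛⊞

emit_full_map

⊛⊛⊛⊛∘
∘∙⊛⊛∙
⊛⊛⊚⊛∙
⊛⊛⊛⊛∘
∘∘∘⊛⊞
∘∘∘⊛∘
⊛∘⊛∘∘


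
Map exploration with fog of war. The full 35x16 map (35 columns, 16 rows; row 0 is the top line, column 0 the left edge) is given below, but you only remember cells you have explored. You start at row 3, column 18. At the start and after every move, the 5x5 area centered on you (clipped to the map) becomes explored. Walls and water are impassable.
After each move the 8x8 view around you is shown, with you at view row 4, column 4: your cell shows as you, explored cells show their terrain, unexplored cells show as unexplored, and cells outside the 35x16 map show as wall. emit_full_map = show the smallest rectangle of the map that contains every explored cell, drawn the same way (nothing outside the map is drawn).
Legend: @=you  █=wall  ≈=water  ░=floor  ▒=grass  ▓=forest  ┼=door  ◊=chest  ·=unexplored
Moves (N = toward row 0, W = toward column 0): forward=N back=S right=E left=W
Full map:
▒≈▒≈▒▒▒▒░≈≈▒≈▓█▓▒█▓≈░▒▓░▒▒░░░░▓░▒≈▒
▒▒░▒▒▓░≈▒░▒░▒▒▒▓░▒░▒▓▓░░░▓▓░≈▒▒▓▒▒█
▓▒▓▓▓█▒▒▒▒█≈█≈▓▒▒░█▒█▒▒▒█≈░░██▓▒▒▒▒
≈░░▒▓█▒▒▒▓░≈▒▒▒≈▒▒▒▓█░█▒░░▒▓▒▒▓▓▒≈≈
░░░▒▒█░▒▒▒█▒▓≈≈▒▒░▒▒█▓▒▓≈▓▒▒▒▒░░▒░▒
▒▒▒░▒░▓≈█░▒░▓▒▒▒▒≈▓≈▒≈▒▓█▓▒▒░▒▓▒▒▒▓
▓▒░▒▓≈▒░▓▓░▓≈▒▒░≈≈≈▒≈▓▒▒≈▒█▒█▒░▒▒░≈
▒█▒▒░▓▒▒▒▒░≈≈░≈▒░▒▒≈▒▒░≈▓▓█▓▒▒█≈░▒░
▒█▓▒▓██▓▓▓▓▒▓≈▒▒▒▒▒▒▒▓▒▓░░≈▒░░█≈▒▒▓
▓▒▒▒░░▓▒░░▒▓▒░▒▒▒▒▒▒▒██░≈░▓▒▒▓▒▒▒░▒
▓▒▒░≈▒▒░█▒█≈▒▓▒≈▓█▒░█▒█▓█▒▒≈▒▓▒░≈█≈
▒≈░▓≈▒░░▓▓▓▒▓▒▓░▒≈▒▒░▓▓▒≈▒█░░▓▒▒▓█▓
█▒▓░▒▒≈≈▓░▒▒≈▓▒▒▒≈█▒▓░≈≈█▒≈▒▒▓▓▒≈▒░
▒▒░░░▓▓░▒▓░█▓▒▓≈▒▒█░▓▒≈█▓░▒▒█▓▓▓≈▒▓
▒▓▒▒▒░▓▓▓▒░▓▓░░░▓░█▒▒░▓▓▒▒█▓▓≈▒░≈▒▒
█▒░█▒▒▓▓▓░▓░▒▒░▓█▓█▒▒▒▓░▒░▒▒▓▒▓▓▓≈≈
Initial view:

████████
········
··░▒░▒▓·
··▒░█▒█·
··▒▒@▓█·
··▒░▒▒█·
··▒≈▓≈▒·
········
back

········
··░▒░▒▓·
··▒░█▒█·
··▒▒▒▓█·
··▒░@▒█·
··▒≈▓≈▒·
··≈≈≈▒≈·
········

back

··░▒░▒▓·
··▒░█▒█·
··▒▒▒▓█·
··▒░▒▒█·
··▒≈@≈▒·
··≈≈≈▒≈·
··░▒▒≈▒·
········

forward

········
··░▒░▒▓·
··▒░█▒█·
··▒▒▒▓█·
··▒░@▒█·
··▒≈▓≈▒·
··≈≈≈▒≈·
··░▒▒≈▒·

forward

████████
········
··░▒░▒▓·
··▒░█▒█·
··▒▒@▓█·
··▒░▒▒█·
··▒≈▓≈▒·
··≈≈≈▒≈·

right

████████
········
·░▒░▒▓▓·
·▒░█▒█▒·
·▒▒▒@█░·
·▒░▒▒█▓·
·▒≈▓≈▒≈·
·≈≈≈▒≈··

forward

████████
████████
··█▓≈░▒·
·░▒░▒▓▓·
·▒░█@█▒·
·▒▒▒▓█░·
·▒░▒▒█▓·
·▒≈▓≈▒≈·

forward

████████
████████
████████
··█▓≈░▒·
·░▒░@▓▓·
·▒░█▒█▒·
·▒▒▒▓█░·
·▒░▒▒█▓·

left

████████
████████
████████
··▒█▓≈░▒
··░▒@▒▓▓
··▒░█▒█▒
··▒▒▒▓█░
··▒░▒▒█▓

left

████████
████████
████████
··▓▒█▓≈░
··▓░@░▒▓
··▒▒░█▒█
··≈▒▒▒▓█
···▒░▒▒█

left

████████
████████
████████
··█▓▒█▓≈
··▒▓@▒░▒
··▓▒▒░█▒
··▒≈▒▒▒▓
····▒░▒▒

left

████████
████████
████████
··▓█▓▒█▓
··▒▒@░▒░
··≈▓▒▒░█
··▒▒≈▒▒▒
·····▒░▒

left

████████
████████
████████
··≈▓█▓▒█
··▒▒@▓░▒
··█≈▓▒▒░
··▒▒▒≈▒▒
······▒░

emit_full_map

≈▓█▓▒█▓≈░▒
▒▒@▓░▒░▒▓▓
█≈▓▒▒░█▒█▒
▒▒▒≈▒▒▒▓█░
····▒░▒▒█▓
····▒≈▓≈▒≈
····≈≈≈▒≈·
····░▒▒≈▒·

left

████████
████████
████████
··▒≈▓█▓▒
··░▒@▒▓░
··≈█≈▓▒▒
··≈▒▒▒≈▒
·······▒

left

████████
████████
████████
··≈▒≈▓█▓
··▒░@▒▒▓
··█≈█≈▓▒
··░≈▒▒▒≈
········

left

████████
████████
████████
··≈≈▒≈▓█
··░▒@▒▒▒
··▒█≈█≈▓
··▓░≈▒▒▒
········

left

████████
████████
████████
··░≈≈▒≈▓
··▒░@░▒▒
··▒▒█≈█≈
··▒▓░≈▒▒
········

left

████████
████████
████████
··▒░≈≈▒≈
··≈▒@▒░▒
··▒▒▒█≈█
··▒▒▓░≈▒
········

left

████████
████████
████████
··▒▒░≈≈▒
··░≈@░▒░
··▒▒▒▒█≈
··▒▒▒▓░≈
········

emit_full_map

▒▒░≈≈▒≈▓█▓▒█▓≈░▒
░≈@░▒░▒▒▒▓░▒░▒▓▓
▒▒▒▒█≈█≈▓▒▒░█▒█▒
▒▒▒▓░≈▒▒▒≈▒▒▒▓█░
··········▒░▒▒█▓
··········▒≈▓≈▒≈
··········≈≈≈▒≈·
··········░▒▒≈▒·

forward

████████
████████
████████
████████
··▒▒@≈≈▒
··░≈▒░▒░
··▒▒▒▒█≈
··▒▒▒▓░≈

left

████████
████████
████████
████████
··▒▒@░≈≈
··▓░≈▒░▒
··█▒▒▒▒█
···▒▒▒▓░

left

████████
████████
████████
████████
··▒▒@▒░≈
··▒▓░≈▒░
··▓█▒▒▒▒
····▒▒▒▓

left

████████
████████
████████
████████
··≈▒@▒▒░
··▒▒▓░≈▒
··▓▓█▒▒▒
·····▒▒▒

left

████████
████████
████████
████████
··▒≈@▒▒▒
··░▒▒▓░≈
··▓▓▓█▒▒
······▒▒

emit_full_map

▒≈@▒▒▒░≈≈▒≈▓█▓▒█▓≈░▒
░▒▒▓░≈▒░▒░▒▒▒▓░▒░▒▓▓
▓▓▓█▒▒▒▒█≈█≈▓▒▒░█▒█▒
····▒▒▒▓░≈▒▒▒≈▒▒▒▓█░
··············▒░▒▒█▓
··············▒≈▓≈▒≈
··············≈≈≈▒≈·
··············░▒▒≈▒·


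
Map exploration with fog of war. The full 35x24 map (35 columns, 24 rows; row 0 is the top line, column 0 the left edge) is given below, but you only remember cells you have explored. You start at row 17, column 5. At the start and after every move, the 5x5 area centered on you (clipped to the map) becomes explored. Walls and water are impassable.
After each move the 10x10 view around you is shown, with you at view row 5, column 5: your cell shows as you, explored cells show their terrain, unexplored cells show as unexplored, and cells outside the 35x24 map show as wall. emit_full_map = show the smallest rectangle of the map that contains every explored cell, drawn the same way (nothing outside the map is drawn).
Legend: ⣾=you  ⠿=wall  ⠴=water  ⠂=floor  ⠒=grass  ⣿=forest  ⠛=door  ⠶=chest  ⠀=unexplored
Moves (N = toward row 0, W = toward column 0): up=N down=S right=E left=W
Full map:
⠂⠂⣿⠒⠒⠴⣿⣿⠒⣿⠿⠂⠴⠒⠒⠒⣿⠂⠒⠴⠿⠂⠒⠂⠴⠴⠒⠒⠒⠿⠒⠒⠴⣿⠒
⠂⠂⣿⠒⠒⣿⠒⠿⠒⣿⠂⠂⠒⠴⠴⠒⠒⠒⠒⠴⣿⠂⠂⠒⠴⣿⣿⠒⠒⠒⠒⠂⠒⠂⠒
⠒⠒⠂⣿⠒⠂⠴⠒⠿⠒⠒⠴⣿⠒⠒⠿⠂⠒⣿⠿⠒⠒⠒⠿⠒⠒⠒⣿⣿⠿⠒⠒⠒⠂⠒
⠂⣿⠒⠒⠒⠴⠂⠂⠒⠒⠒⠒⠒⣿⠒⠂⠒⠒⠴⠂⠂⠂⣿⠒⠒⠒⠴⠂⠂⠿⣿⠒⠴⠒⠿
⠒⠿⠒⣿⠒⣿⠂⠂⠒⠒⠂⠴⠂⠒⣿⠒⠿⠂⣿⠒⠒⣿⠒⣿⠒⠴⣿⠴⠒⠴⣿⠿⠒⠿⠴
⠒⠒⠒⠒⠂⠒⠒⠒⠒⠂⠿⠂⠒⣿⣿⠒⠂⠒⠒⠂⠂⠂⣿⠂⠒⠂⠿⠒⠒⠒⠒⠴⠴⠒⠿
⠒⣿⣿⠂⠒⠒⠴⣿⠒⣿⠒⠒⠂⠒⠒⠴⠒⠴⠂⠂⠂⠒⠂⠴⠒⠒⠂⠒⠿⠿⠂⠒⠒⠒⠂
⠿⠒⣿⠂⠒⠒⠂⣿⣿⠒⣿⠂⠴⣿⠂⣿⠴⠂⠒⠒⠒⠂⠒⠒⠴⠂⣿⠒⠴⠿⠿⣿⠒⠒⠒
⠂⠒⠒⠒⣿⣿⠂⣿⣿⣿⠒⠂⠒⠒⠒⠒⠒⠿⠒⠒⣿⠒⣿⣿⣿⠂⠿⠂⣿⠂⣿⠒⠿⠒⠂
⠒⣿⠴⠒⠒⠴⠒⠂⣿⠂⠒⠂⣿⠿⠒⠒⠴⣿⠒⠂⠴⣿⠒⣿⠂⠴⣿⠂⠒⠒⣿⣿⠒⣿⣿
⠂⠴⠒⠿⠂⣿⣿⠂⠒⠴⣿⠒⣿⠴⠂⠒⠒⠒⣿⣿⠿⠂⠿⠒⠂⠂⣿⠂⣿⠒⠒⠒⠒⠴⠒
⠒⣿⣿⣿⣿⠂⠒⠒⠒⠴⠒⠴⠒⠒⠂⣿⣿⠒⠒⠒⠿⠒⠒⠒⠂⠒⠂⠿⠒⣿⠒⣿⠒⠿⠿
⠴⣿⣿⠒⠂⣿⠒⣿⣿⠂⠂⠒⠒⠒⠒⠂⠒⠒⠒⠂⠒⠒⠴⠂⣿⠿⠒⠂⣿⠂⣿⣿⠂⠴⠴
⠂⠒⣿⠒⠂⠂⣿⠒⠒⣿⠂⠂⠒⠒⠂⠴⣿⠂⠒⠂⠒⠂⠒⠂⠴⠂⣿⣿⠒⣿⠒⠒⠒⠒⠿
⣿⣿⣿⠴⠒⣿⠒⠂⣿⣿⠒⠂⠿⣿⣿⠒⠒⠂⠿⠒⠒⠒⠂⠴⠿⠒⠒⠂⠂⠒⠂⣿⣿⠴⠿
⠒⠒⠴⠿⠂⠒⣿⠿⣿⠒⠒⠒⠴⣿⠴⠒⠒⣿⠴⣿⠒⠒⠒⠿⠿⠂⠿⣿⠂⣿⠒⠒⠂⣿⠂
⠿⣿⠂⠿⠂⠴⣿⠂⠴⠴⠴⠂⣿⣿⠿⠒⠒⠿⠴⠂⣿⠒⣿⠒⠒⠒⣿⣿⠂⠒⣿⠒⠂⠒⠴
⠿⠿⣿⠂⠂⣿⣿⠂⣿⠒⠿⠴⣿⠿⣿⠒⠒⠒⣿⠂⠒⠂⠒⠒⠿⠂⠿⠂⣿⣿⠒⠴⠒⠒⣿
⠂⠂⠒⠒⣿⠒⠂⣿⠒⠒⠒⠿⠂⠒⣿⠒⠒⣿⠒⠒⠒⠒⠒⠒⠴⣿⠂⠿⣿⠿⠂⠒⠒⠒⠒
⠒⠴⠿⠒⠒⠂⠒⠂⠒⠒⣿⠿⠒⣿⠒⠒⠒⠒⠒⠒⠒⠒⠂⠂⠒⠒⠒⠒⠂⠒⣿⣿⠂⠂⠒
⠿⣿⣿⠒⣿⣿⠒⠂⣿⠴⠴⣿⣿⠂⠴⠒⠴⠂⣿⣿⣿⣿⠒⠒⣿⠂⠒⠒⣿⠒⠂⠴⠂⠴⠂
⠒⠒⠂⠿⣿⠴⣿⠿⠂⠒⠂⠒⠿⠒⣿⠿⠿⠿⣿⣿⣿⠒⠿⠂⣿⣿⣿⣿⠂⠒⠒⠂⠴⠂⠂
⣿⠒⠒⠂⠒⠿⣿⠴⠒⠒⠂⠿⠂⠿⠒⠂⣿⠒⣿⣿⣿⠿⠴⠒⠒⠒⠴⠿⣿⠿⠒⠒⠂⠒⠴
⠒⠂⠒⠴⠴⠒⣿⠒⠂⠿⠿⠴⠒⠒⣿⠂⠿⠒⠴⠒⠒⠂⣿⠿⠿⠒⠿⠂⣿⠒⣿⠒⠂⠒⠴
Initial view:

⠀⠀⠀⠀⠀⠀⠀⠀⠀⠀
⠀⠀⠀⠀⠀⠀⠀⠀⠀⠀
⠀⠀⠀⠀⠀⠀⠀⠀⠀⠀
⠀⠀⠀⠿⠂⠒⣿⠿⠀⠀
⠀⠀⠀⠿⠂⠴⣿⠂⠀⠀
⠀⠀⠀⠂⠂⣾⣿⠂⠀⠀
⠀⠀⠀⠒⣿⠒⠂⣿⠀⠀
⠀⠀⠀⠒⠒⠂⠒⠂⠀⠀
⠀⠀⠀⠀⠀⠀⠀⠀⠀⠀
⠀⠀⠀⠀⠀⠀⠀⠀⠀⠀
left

⠿⠀⠀⠀⠀⠀⠀⠀⠀⠀
⠿⠀⠀⠀⠀⠀⠀⠀⠀⠀
⠿⠀⠀⠀⠀⠀⠀⠀⠀⠀
⠿⠀⠀⠴⠿⠂⠒⣿⠿⠀
⠿⠀⠀⠂⠿⠂⠴⣿⠂⠀
⠿⠀⠀⣿⠂⣾⣿⣿⠂⠀
⠿⠀⠀⠒⠒⣿⠒⠂⣿⠀
⠿⠀⠀⠿⠒⠒⠂⠒⠂⠀
⠿⠀⠀⠀⠀⠀⠀⠀⠀⠀
⠿⠀⠀⠀⠀⠀⠀⠀⠀⠀

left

⠿⠿⠀⠀⠀⠀⠀⠀⠀⠀
⠿⠿⠀⠀⠀⠀⠀⠀⠀⠀
⠿⠿⠀⠀⠀⠀⠀⠀⠀⠀
⠿⠿⠀⠒⠴⠿⠂⠒⣿⠿
⠿⠿⠀⣿⠂⠿⠂⠴⣿⠂
⠿⠿⠀⠿⣿⣾⠂⣿⣿⠂
⠿⠿⠀⠂⠒⠒⣿⠒⠂⣿
⠿⠿⠀⠴⠿⠒⠒⠂⠒⠂
⠿⠿⠀⠀⠀⠀⠀⠀⠀⠀
⠿⠿⠀⠀⠀⠀⠀⠀⠀⠀

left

⠿⠿⠿⠀⠀⠀⠀⠀⠀⠀
⠿⠿⠿⠀⠀⠀⠀⠀⠀⠀
⠿⠿⠿⠀⠀⠀⠀⠀⠀⠀
⠿⠿⠿⠒⠒⠴⠿⠂⠒⣿
⠿⠿⠿⠿⣿⠂⠿⠂⠴⣿
⠿⠿⠿⠿⠿⣾⠂⠂⣿⣿
⠿⠿⠿⠂⠂⠒⠒⣿⠒⠂
⠿⠿⠿⠒⠴⠿⠒⠒⠂⠒
⠿⠿⠿⠀⠀⠀⠀⠀⠀⠀
⠿⠿⠿⠀⠀⠀⠀⠀⠀⠀

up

⠿⠿⠿⠀⠀⠀⠀⠀⠀⠀
⠿⠿⠿⠀⠀⠀⠀⠀⠀⠀
⠿⠿⠿⠀⠀⠀⠀⠀⠀⠀
⠿⠿⠿⣿⣿⣿⠴⠒⠀⠀
⠿⠿⠿⠒⠒⠴⠿⠂⠒⣿
⠿⠿⠿⠿⣿⣾⠿⠂⠴⣿
⠿⠿⠿⠿⠿⣿⠂⠂⣿⣿
⠿⠿⠿⠂⠂⠒⠒⣿⠒⠂
⠿⠿⠿⠒⠴⠿⠒⠒⠂⠒
⠿⠿⠿⠀⠀⠀⠀⠀⠀⠀

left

⠿⠿⠿⠿⠀⠀⠀⠀⠀⠀
⠿⠿⠿⠿⠀⠀⠀⠀⠀⠀
⠿⠿⠿⠿⠀⠀⠀⠀⠀⠀
⠿⠿⠿⠿⣿⣿⣿⠴⠒⠀
⠿⠿⠿⠿⠒⠒⠴⠿⠂⠒
⠿⠿⠿⠿⠿⣾⠂⠿⠂⠴
⠿⠿⠿⠿⠿⠿⣿⠂⠂⣿
⠿⠿⠿⠿⠂⠂⠒⠒⣿⠒
⠿⠿⠿⠿⠒⠴⠿⠒⠒⠂
⠿⠿⠿⠿⠀⠀⠀⠀⠀⠀

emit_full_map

⣿⣿⣿⠴⠒⠀⠀⠀
⠒⠒⠴⠿⠂⠒⣿⠿
⠿⣾⠂⠿⠂⠴⣿⠂
⠿⠿⣿⠂⠂⣿⣿⠂
⠂⠂⠒⠒⣿⠒⠂⣿
⠒⠴⠿⠒⠒⠂⠒⠂

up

⠿⠿⠿⠿⠀⠀⠀⠀⠀⠀
⠿⠿⠿⠿⠀⠀⠀⠀⠀⠀
⠿⠿⠿⠿⠀⠀⠀⠀⠀⠀
⠿⠿⠿⠿⠂⠒⣿⠒⠀⠀
⠿⠿⠿⠿⣿⣿⣿⠴⠒⠀
⠿⠿⠿⠿⠒⣾⠴⠿⠂⠒
⠿⠿⠿⠿⠿⣿⠂⠿⠂⠴
⠿⠿⠿⠿⠿⠿⣿⠂⠂⣿
⠿⠿⠿⠿⠂⠂⠒⠒⣿⠒
⠿⠿⠿⠿⠒⠴⠿⠒⠒⠂

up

⠿⠿⠿⠿⠀⠀⠀⠀⠀⠀
⠿⠿⠿⠿⠀⠀⠀⠀⠀⠀
⠿⠿⠿⠿⠀⠀⠀⠀⠀⠀
⠿⠿⠿⠿⠴⣿⣿⠒⠀⠀
⠿⠿⠿⠿⠂⠒⣿⠒⠀⠀
⠿⠿⠿⠿⣿⣾⣿⠴⠒⠀
⠿⠿⠿⠿⠒⠒⠴⠿⠂⠒
⠿⠿⠿⠿⠿⣿⠂⠿⠂⠴
⠿⠿⠿⠿⠿⠿⣿⠂⠂⣿
⠿⠿⠿⠿⠂⠂⠒⠒⣿⠒

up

⠿⠿⠿⠿⠀⠀⠀⠀⠀⠀
⠿⠿⠿⠿⠀⠀⠀⠀⠀⠀
⠿⠿⠿⠿⠀⠀⠀⠀⠀⠀
⠿⠿⠿⠿⠒⣿⣿⣿⠀⠀
⠿⠿⠿⠿⠴⣿⣿⠒⠀⠀
⠿⠿⠿⠿⠂⣾⣿⠒⠀⠀
⠿⠿⠿⠿⣿⣿⣿⠴⠒⠀
⠿⠿⠿⠿⠒⠒⠴⠿⠂⠒
⠿⠿⠿⠿⠿⣿⠂⠿⠂⠴
⠿⠿⠿⠿⠿⠿⣿⠂⠂⣿

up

⠿⠿⠿⠿⠀⠀⠀⠀⠀⠀
⠿⠿⠿⠿⠀⠀⠀⠀⠀⠀
⠿⠿⠿⠿⠀⠀⠀⠀⠀⠀
⠿⠿⠿⠿⠂⠴⠒⠿⠀⠀
⠿⠿⠿⠿⠒⣿⣿⣿⠀⠀
⠿⠿⠿⠿⠴⣾⣿⠒⠀⠀
⠿⠿⠿⠿⠂⠒⣿⠒⠀⠀
⠿⠿⠿⠿⣿⣿⣿⠴⠒⠀
⠿⠿⠿⠿⠒⠒⠴⠿⠂⠒
⠿⠿⠿⠿⠿⣿⠂⠿⠂⠴

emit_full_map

⠂⠴⠒⠿⠀⠀⠀⠀
⠒⣿⣿⣿⠀⠀⠀⠀
⠴⣾⣿⠒⠀⠀⠀⠀
⠂⠒⣿⠒⠀⠀⠀⠀
⣿⣿⣿⠴⠒⠀⠀⠀
⠒⠒⠴⠿⠂⠒⣿⠿
⠿⣿⠂⠿⠂⠴⣿⠂
⠿⠿⣿⠂⠂⣿⣿⠂
⠂⠂⠒⠒⣿⠒⠂⣿
⠒⠴⠿⠒⠒⠂⠒⠂

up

⠿⠿⠿⠿⠀⠀⠀⠀⠀⠀
⠿⠿⠿⠿⠀⠀⠀⠀⠀⠀
⠿⠿⠿⠿⠀⠀⠀⠀⠀⠀
⠿⠿⠿⠿⠒⣿⠴⠒⠀⠀
⠿⠿⠿⠿⠂⠴⠒⠿⠀⠀
⠿⠿⠿⠿⠒⣾⣿⣿⠀⠀
⠿⠿⠿⠿⠴⣿⣿⠒⠀⠀
⠿⠿⠿⠿⠂⠒⣿⠒⠀⠀
⠿⠿⠿⠿⣿⣿⣿⠴⠒⠀
⠿⠿⠿⠿⠒⠒⠴⠿⠂⠒

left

⠿⠿⠿⠿⠿⠀⠀⠀⠀⠀
⠿⠿⠿⠿⠿⠀⠀⠀⠀⠀
⠿⠿⠿⠿⠿⠀⠀⠀⠀⠀
⠿⠿⠿⠿⠿⠒⣿⠴⠒⠀
⠿⠿⠿⠿⠿⠂⠴⠒⠿⠀
⠿⠿⠿⠿⠿⣾⣿⣿⣿⠀
⠿⠿⠿⠿⠿⠴⣿⣿⠒⠀
⠿⠿⠿⠿⠿⠂⠒⣿⠒⠀
⠿⠿⠿⠿⠿⣿⣿⣿⠴⠒
⠿⠿⠿⠿⠿⠒⠒⠴⠿⠂

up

⠿⠿⠿⠿⠿⠀⠀⠀⠀⠀
⠿⠿⠿⠿⠿⠀⠀⠀⠀⠀
⠿⠿⠿⠿⠿⠀⠀⠀⠀⠀
⠿⠿⠿⠿⠿⠂⠒⠒⠀⠀
⠿⠿⠿⠿⠿⠒⣿⠴⠒⠀
⠿⠿⠿⠿⠿⣾⠴⠒⠿⠀
⠿⠿⠿⠿⠿⠒⣿⣿⣿⠀
⠿⠿⠿⠿⠿⠴⣿⣿⠒⠀
⠿⠿⠿⠿⠿⠂⠒⣿⠒⠀
⠿⠿⠿⠿⠿⣿⣿⣿⠴⠒

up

⠿⠿⠿⠿⠿⠀⠀⠀⠀⠀
⠿⠿⠿⠿⠿⠀⠀⠀⠀⠀
⠿⠿⠿⠿⠿⠀⠀⠀⠀⠀
⠿⠿⠿⠿⠿⠿⠒⣿⠀⠀
⠿⠿⠿⠿⠿⠂⠒⠒⠀⠀
⠿⠿⠿⠿⠿⣾⣿⠴⠒⠀
⠿⠿⠿⠿⠿⠂⠴⠒⠿⠀
⠿⠿⠿⠿⠿⠒⣿⣿⣿⠀
⠿⠿⠿⠿⠿⠴⣿⣿⠒⠀
⠿⠿⠿⠿⠿⠂⠒⣿⠒⠀

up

⠿⠿⠿⠿⠿⠀⠀⠀⠀⠀
⠿⠿⠿⠿⠿⠀⠀⠀⠀⠀
⠿⠿⠿⠿⠿⠀⠀⠀⠀⠀
⠿⠿⠿⠿⠿⠒⣿⣿⠀⠀
⠿⠿⠿⠿⠿⠿⠒⣿⠀⠀
⠿⠿⠿⠿⠿⣾⠒⠒⠀⠀
⠿⠿⠿⠿⠿⠒⣿⠴⠒⠀
⠿⠿⠿⠿⠿⠂⠴⠒⠿⠀
⠿⠿⠿⠿⠿⠒⣿⣿⣿⠀
⠿⠿⠿⠿⠿⠴⣿⣿⠒⠀

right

⠿⠿⠿⠿⠀⠀⠀⠀⠀⠀
⠿⠿⠿⠿⠀⠀⠀⠀⠀⠀
⠿⠿⠿⠿⠀⠀⠀⠀⠀⠀
⠿⠿⠿⠿⠒⣿⣿⠂⠀⠀
⠿⠿⠿⠿⠿⠒⣿⠂⠀⠀
⠿⠿⠿⠿⠂⣾⠒⠒⠀⠀
⠿⠿⠿⠿⠒⣿⠴⠒⠀⠀
⠿⠿⠿⠿⠂⠴⠒⠿⠀⠀
⠿⠿⠿⠿⠒⣿⣿⣿⠀⠀
⠿⠿⠿⠿⠴⣿⣿⠒⠀⠀

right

⠿⠿⠿⠀⠀⠀⠀⠀⠀⠀
⠿⠿⠿⠀⠀⠀⠀⠀⠀⠀
⠿⠿⠿⠀⠀⠀⠀⠀⠀⠀
⠿⠿⠿⠒⣿⣿⠂⠒⠀⠀
⠿⠿⠿⠿⠒⣿⠂⠒⠀⠀
⠿⠿⠿⠂⠒⣾⠒⣿⠀⠀
⠿⠿⠿⠒⣿⠴⠒⠒⠀⠀
⠿⠿⠿⠂⠴⠒⠿⠂⠀⠀
⠿⠿⠿⠒⣿⣿⣿⠀⠀⠀
⠿⠿⠿⠴⣿⣿⠒⠀⠀⠀

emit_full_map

⠒⣿⣿⠂⠒⠀⠀⠀
⠿⠒⣿⠂⠒⠀⠀⠀
⠂⠒⣾⠒⣿⠀⠀⠀
⠒⣿⠴⠒⠒⠀⠀⠀
⠂⠴⠒⠿⠂⠀⠀⠀
⠒⣿⣿⣿⠀⠀⠀⠀
⠴⣿⣿⠒⠀⠀⠀⠀
⠂⠒⣿⠒⠀⠀⠀⠀
⣿⣿⣿⠴⠒⠀⠀⠀
⠒⠒⠴⠿⠂⠒⣿⠿
⠿⣿⠂⠿⠂⠴⣿⠂
⠿⠿⣿⠂⠂⣿⣿⠂
⠂⠂⠒⠒⣿⠒⠂⣿
⠒⠴⠿⠒⠒⠂⠒⠂

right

⠿⠿⠀⠀⠀⠀⠀⠀⠀⠀
⠿⠿⠀⠀⠀⠀⠀⠀⠀⠀
⠿⠿⠀⠀⠀⠀⠀⠀⠀⠀
⠿⠿⠒⣿⣿⠂⠒⠒⠀⠀
⠿⠿⠿⠒⣿⠂⠒⠒⠀⠀
⠿⠿⠂⠒⠒⣾⣿⣿⠀⠀
⠿⠿⠒⣿⠴⠒⠒⠴⠀⠀
⠿⠿⠂⠴⠒⠿⠂⣿⠀⠀
⠿⠿⠒⣿⣿⣿⠀⠀⠀⠀
⠿⠿⠴⣿⣿⠒⠀⠀⠀⠀

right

⠿⠀⠀⠀⠀⠀⠀⠀⠀⠀
⠿⠀⠀⠀⠀⠀⠀⠀⠀⠀
⠿⠀⠀⠀⠀⠀⠀⠀⠀⠀
⠿⠒⣿⣿⠂⠒⠒⠴⠀⠀
⠿⠿⠒⣿⠂⠒⠒⠂⠀⠀
⠿⠂⠒⠒⠒⣾⣿⠂⠀⠀
⠿⠒⣿⠴⠒⠒⠴⠒⠀⠀
⠿⠂⠴⠒⠿⠂⣿⣿⠀⠀
⠿⠒⣿⣿⣿⠀⠀⠀⠀⠀
⠿⠴⣿⣿⠒⠀⠀⠀⠀⠀

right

⠀⠀⠀⠀⠀⠀⠀⠀⠀⠀
⠀⠀⠀⠀⠀⠀⠀⠀⠀⠀
⠀⠀⠀⠀⠀⠀⠀⠀⠀⠀
⠒⣿⣿⠂⠒⠒⠴⣿⠀⠀
⠿⠒⣿⠂⠒⠒⠂⣿⠀⠀
⠂⠒⠒⠒⣿⣾⠂⣿⠀⠀
⠒⣿⠴⠒⠒⠴⠒⠂⠀⠀
⠂⠴⠒⠿⠂⣿⣿⠂⠀⠀
⠒⣿⣿⣿⠀⠀⠀⠀⠀⠀
⠴⣿⣿⠒⠀⠀⠀⠀⠀⠀

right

⠀⠀⠀⠀⠀⠀⠀⠀⠀⠀
⠀⠀⠀⠀⠀⠀⠀⠀⠀⠀
⠀⠀⠀⠀⠀⠀⠀⠀⠀⠀
⣿⣿⠂⠒⠒⠴⣿⠒⠀⠀
⠒⣿⠂⠒⠒⠂⣿⣿⠀⠀
⠒⠒⠒⣿⣿⣾⣿⣿⠀⠀
⣿⠴⠒⠒⠴⠒⠂⣿⠀⠀
⠴⠒⠿⠂⣿⣿⠂⠒⠀⠀
⣿⣿⣿⠀⠀⠀⠀⠀⠀⠀
⣿⣿⠒⠀⠀⠀⠀⠀⠀⠀

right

⠀⠀⠀⠀⠀⠀⠀⠀⠀⠀
⠀⠀⠀⠀⠀⠀⠀⠀⠀⠀
⠀⠀⠀⠀⠀⠀⠀⠀⠀⠀
⣿⠂⠒⠒⠴⣿⠒⣿⠀⠀
⣿⠂⠒⠒⠂⣿⣿⠒⠀⠀
⠒⠒⣿⣿⠂⣾⣿⣿⠀⠀
⠴⠒⠒⠴⠒⠂⣿⠂⠀⠀
⠒⠿⠂⣿⣿⠂⠒⠴⠀⠀
⣿⣿⠀⠀⠀⠀⠀⠀⠀⠀
⣿⠒⠀⠀⠀⠀⠀⠀⠀⠀

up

⠀⠀⠀⠀⠀⠀⠀⠀⠀⠀
⠀⠀⠀⠀⠀⠀⠀⠀⠀⠀
⠀⠀⠀⠀⠀⠀⠀⠀⠀⠀
⠀⠀⠀⠒⠒⠒⠒⠂⠀⠀
⣿⠂⠒⠒⠴⣿⠒⣿⠀⠀
⣿⠂⠒⠒⠂⣾⣿⠒⠀⠀
⠒⠒⣿⣿⠂⣿⣿⣿⠀⠀
⠴⠒⠒⠴⠒⠂⣿⠂⠀⠀
⠒⠿⠂⣿⣿⠂⠒⠴⠀⠀
⣿⣿⠀⠀⠀⠀⠀⠀⠀⠀

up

⠀⠀⠀⠀⠀⠀⠀⠀⠀⠀
⠀⠀⠀⠀⠀⠀⠀⠀⠀⠀
⠀⠀⠀⠀⠀⠀⠀⠀⠀⠀
⠀⠀⠀⣿⠂⠂⠒⠒⠀⠀
⠀⠀⠀⠒⠒⠒⠒⠂⠀⠀
⣿⠂⠒⠒⠴⣾⠒⣿⠀⠀
⣿⠂⠒⠒⠂⣿⣿⠒⠀⠀
⠒⠒⣿⣿⠂⣿⣿⣿⠀⠀
⠴⠒⠒⠴⠒⠂⣿⠂⠀⠀
⠒⠿⠂⣿⣿⠂⠒⠴⠀⠀

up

⠀⠀⠀⠀⠀⠀⠀⠀⠀⠀
⠀⠀⠀⠀⠀⠀⠀⠀⠀⠀
⠀⠀⠀⠀⠀⠀⠀⠀⠀⠀
⠀⠀⠀⠴⠂⠂⠒⠒⠀⠀
⠀⠀⠀⣿⠂⠂⠒⠒⠀⠀
⠀⠀⠀⠒⠒⣾⠒⠂⠀⠀
⣿⠂⠒⠒⠴⣿⠒⣿⠀⠀
⣿⠂⠒⠒⠂⣿⣿⠒⠀⠀
⠒⠒⣿⣿⠂⣿⣿⣿⠀⠀
⠴⠒⠒⠴⠒⠂⣿⠂⠀⠀

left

⠀⠀⠀⠀⠀⠀⠀⠀⠀⠀
⠀⠀⠀⠀⠀⠀⠀⠀⠀⠀
⠀⠀⠀⠀⠀⠀⠀⠀⠀⠀
⠀⠀⠀⠒⠴⠂⠂⠒⠒⠀
⠀⠀⠀⠒⣿⠂⠂⠒⠒⠀
⠀⠀⠀⠂⠒⣾⠒⠒⠂⠀
⣿⣿⠂⠒⠒⠴⣿⠒⣿⠀
⠒⣿⠂⠒⠒⠂⣿⣿⠒⠀
⠒⠒⠒⣿⣿⠂⣿⣿⣿⠀
⣿⠴⠒⠒⠴⠒⠂⣿⠂⠀

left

⠀⠀⠀⠀⠀⠀⠀⠀⠀⠀
⠀⠀⠀⠀⠀⠀⠀⠀⠀⠀
⠀⠀⠀⠀⠀⠀⠀⠀⠀⠀
⠀⠀⠀⠒⠒⠴⠂⠂⠒⠒
⠀⠀⠀⣿⠒⣿⠂⠂⠒⠒
⠀⠀⠀⠒⠂⣾⠒⠒⠒⠂
⠒⣿⣿⠂⠒⠒⠴⣿⠒⣿
⠿⠒⣿⠂⠒⠒⠂⣿⣿⠒
⠂⠒⠒⠒⣿⣿⠂⣿⣿⣿
⠒⣿⠴⠒⠒⠴⠒⠂⣿⠂

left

⠿⠀⠀⠀⠀⠀⠀⠀⠀⠀
⠿⠀⠀⠀⠀⠀⠀⠀⠀⠀
⠿⠀⠀⠀⠀⠀⠀⠀⠀⠀
⠿⠀⠀⠒⠒⠒⠴⠂⠂⠒
⠿⠀⠀⠒⣿⠒⣿⠂⠂⠒
⠿⠀⠀⠒⠒⣾⠒⠒⠒⠒
⠿⠒⣿⣿⠂⠒⠒⠴⣿⠒
⠿⠿⠒⣿⠂⠒⠒⠂⣿⣿
⠿⠂⠒⠒⠒⣿⣿⠂⣿⣿
⠿⠒⣿⠴⠒⠒⠴⠒⠂⣿

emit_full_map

⠀⠀⠒⠒⠒⠴⠂⠂⠒⠒
⠀⠀⠒⣿⠒⣿⠂⠂⠒⠒
⠀⠀⠒⠒⣾⠒⠒⠒⠒⠂
⠒⣿⣿⠂⠒⠒⠴⣿⠒⣿
⠿⠒⣿⠂⠒⠒⠂⣿⣿⠒
⠂⠒⠒⠒⣿⣿⠂⣿⣿⣿
⠒⣿⠴⠒⠒⠴⠒⠂⣿⠂
⠂⠴⠒⠿⠂⣿⣿⠂⠒⠴
⠒⣿⣿⣿⠀⠀⠀⠀⠀⠀
⠴⣿⣿⠒⠀⠀⠀⠀⠀⠀
⠂⠒⣿⠒⠀⠀⠀⠀⠀⠀
⣿⣿⣿⠴⠒⠀⠀⠀⠀⠀
⠒⠒⠴⠿⠂⠒⣿⠿⠀⠀
⠿⣿⠂⠿⠂⠴⣿⠂⠀⠀
⠿⠿⣿⠂⠂⣿⣿⠂⠀⠀
⠂⠂⠒⠒⣿⠒⠂⣿⠀⠀
⠒⠴⠿⠒⠒⠂⠒⠂⠀⠀

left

⠿⠿⠀⠀⠀⠀⠀⠀⠀⠀
⠿⠿⠀⠀⠀⠀⠀⠀⠀⠀
⠿⠿⠀⠀⠀⠀⠀⠀⠀⠀
⠿⠿⠀⣿⠒⠒⠒⠴⠂⠂
⠿⠿⠀⠿⠒⣿⠒⣿⠂⠂
⠿⠿⠀⠒⠒⣾⠂⠒⠒⠒
⠿⠿⠒⣿⣿⠂⠒⠒⠴⣿
⠿⠿⠿⠒⣿⠂⠒⠒⠂⣿
⠿⠿⠂⠒⠒⠒⣿⣿⠂⣿
⠿⠿⠒⣿⠴⠒⠒⠴⠒⠂

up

⠿⠿⠿⠿⠿⠿⠿⠿⠿⠿
⠿⠿⠀⠀⠀⠀⠀⠀⠀⠀
⠿⠿⠀⠀⠀⠀⠀⠀⠀⠀
⠿⠿⠀⠒⠂⣿⠒⠂⠀⠀
⠿⠿⠀⣿⠒⠒⠒⠴⠂⠂
⠿⠿⠀⠿⠒⣾⠒⣿⠂⠂
⠿⠿⠀⠒⠒⠒⠂⠒⠒⠒
⠿⠿⠒⣿⣿⠂⠒⠒⠴⣿
⠿⠿⠿⠒⣿⠂⠒⠒⠂⣿
⠿⠿⠂⠒⠒⠒⣿⣿⠂⣿

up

⠿⠿⠿⠿⠿⠿⠿⠿⠿⠿
⠿⠿⠿⠿⠿⠿⠿⠿⠿⠿
⠿⠿⠀⠀⠀⠀⠀⠀⠀⠀
⠿⠿⠀⠂⣿⠒⠒⣿⠀⠀
⠿⠿⠀⠒⠂⣿⠒⠂⠀⠀
⠿⠿⠀⣿⠒⣾⠒⠴⠂⠂
⠿⠿⠀⠿⠒⣿⠒⣿⠂⠂
⠿⠿⠀⠒⠒⠒⠂⠒⠒⠒
⠿⠿⠒⣿⣿⠂⠒⠒⠴⣿
⠿⠿⠿⠒⣿⠂⠒⠒⠂⣿

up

⠿⠿⠿⠿⠿⠿⠿⠿⠿⠿
⠿⠿⠿⠿⠿⠿⠿⠿⠿⠿
⠿⠿⠿⠿⠿⠿⠿⠿⠿⠿
⠿⠿⠀⠂⣿⠒⠒⠴⠀⠀
⠿⠿⠀⠂⣿⠒⠒⣿⠀⠀
⠿⠿⠀⠒⠂⣾⠒⠂⠀⠀
⠿⠿⠀⣿⠒⠒⠒⠴⠂⠂
⠿⠿⠀⠿⠒⣿⠒⣿⠂⠂
⠿⠿⠀⠒⠒⠒⠂⠒⠒⠒
⠿⠿⠒⣿⣿⠂⠒⠒⠴⣿

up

⠿⠿⠿⠿⠿⠿⠿⠿⠿⠿
⠿⠿⠿⠿⠿⠿⠿⠿⠿⠿
⠿⠿⠿⠿⠿⠿⠿⠿⠿⠿
⠿⠿⠿⠿⠿⠿⠿⠿⠿⠿
⠿⠿⠀⠂⣿⠒⠒⠴⠀⠀
⠿⠿⠀⠂⣿⣾⠒⣿⠀⠀
⠿⠿⠀⠒⠂⣿⠒⠂⠀⠀
⠿⠿⠀⣿⠒⠒⠒⠴⠂⠂
⠿⠿⠀⠿⠒⣿⠒⣿⠂⠂
⠿⠿⠀⠒⠒⠒⠂⠒⠒⠒

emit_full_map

⠀⠂⣿⠒⠒⠴⠀⠀⠀⠀
⠀⠂⣿⣾⠒⣿⠀⠀⠀⠀
⠀⠒⠂⣿⠒⠂⠀⠀⠀⠀
⠀⣿⠒⠒⠒⠴⠂⠂⠒⠒
⠀⠿⠒⣿⠒⣿⠂⠂⠒⠒
⠀⠒⠒⠒⠂⠒⠒⠒⠒⠂
⠒⣿⣿⠂⠒⠒⠴⣿⠒⣿
⠿⠒⣿⠂⠒⠒⠂⣿⣿⠒
⠂⠒⠒⠒⣿⣿⠂⣿⣿⣿
⠒⣿⠴⠒⠒⠴⠒⠂⣿⠂
⠂⠴⠒⠿⠂⣿⣿⠂⠒⠴
⠒⣿⣿⣿⠀⠀⠀⠀⠀⠀
⠴⣿⣿⠒⠀⠀⠀⠀⠀⠀
⠂⠒⣿⠒⠀⠀⠀⠀⠀⠀
⣿⣿⣿⠴⠒⠀⠀⠀⠀⠀
⠒⠒⠴⠿⠂⠒⣿⠿⠀⠀
⠿⣿⠂⠿⠂⠴⣿⠂⠀⠀
⠿⠿⣿⠂⠂⣿⣿⠂⠀⠀
⠂⠂⠒⠒⣿⠒⠂⣿⠀⠀
⠒⠴⠿⠒⠒⠂⠒⠂⠀⠀


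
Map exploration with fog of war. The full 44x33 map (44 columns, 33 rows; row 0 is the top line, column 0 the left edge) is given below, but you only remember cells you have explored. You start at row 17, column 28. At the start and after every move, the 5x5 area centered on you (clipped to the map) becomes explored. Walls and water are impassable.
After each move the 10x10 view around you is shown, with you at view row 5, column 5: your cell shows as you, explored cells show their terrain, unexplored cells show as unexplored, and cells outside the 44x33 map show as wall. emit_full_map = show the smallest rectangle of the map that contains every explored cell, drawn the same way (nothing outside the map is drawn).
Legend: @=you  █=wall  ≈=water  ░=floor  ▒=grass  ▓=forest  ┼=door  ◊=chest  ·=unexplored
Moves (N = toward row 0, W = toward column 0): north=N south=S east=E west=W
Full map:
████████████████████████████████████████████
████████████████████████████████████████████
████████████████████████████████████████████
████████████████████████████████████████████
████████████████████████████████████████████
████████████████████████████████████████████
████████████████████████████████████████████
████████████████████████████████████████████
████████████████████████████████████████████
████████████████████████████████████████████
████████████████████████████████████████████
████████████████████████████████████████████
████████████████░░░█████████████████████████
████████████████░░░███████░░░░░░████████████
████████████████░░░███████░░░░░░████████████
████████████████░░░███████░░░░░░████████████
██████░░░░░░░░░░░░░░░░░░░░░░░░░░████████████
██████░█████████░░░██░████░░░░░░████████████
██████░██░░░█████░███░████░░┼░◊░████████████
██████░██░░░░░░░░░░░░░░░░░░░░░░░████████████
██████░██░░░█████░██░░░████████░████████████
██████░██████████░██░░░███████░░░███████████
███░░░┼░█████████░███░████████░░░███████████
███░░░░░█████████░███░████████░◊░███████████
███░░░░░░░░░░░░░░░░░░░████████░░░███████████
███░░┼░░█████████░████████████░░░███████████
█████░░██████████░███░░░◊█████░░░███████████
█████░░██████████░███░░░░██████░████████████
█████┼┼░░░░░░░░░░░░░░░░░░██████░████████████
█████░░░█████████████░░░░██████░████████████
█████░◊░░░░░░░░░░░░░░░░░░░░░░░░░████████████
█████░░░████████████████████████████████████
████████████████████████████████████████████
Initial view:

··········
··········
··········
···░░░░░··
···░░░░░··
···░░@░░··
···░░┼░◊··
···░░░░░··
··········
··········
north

··········
··········
··········
···░░░░░··
···░░░░░··
···░░@░░··
···░░░░░··
···░░┼░◊··
···░░░░░··
··········

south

··········
··········
···░░░░░··
···░░░░░··
···░░░░░··
···░░@░░··
···░░┼░◊··
···░░░░░··
··········
··········

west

··········
··········
····░░░░░·
···█░░░░░·
···░░░░░░·
···█░@░░░·
···█░░┼░◊·
···░░░░░░·
··········
··········

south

··········
····░░░░░·
···█░░░░░·
···░░░░░░·
···█░░░░░·
···█░@┼░◊·
···░░░░░░·
···█████··
··········
··········

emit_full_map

·░░░░░
█░░░░░
░░░░░░
█░░░░░
█░@┼░◊
░░░░░░
█████·

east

··········
···░░░░░··
··█░░░░░··
··░░░░░░··
··█░░░░░··
··█░░@░◊··
··░░░░░░··
··██████··
··········
··········

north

··········
··········
···░░░░░··
··█░░░░░··
··░░░░░░··
··█░░@░░··
··█░░┼░◊··
··░░░░░░··
··██████··
··········

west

··········
··········
····░░░░░·
···█░░░░░·
···░░░░░░·
···█░@░░░·
···█░░┼░◊·
···░░░░░░·
···██████·
··········

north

··········
··········
··········
···█░░░░░·
···█░░░░░·
···░░@░░░·
···█░░░░░·
···█░░┼░◊·
···░░░░░░·
···██████·

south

··········
··········
···█░░░░░·
···█░░░░░·
···░░░░░░·
···█░@░░░·
···█░░┼░◊·
···░░░░░░·
···██████·
··········

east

··········
··········
··█░░░░░··
··█░░░░░··
··░░░░░░··
··█░░@░░··
··█░░┼░◊··
··░░░░░░··
··██████··
··········

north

··········
··········
··········
··█░░░░░··
··█░░░░░··
··░░░@░░··
··█░░░░░··
··█░░┼░◊··
··░░░░░░··
··██████··

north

··········
··········
··········
···░░░░░··
··█░░░░░··
··█░░@░░··
··░░░░░░··
··█░░░░░··
··█░░┼░◊··
··░░░░░░··

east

··········
··········
··········
··░░░░░░··
·█░░░░░░··
·█░░░@░░··
·░░░░░░░··
·█░░░░░░··
·█░░┼░◊···
·░░░░░░···

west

··········
··········
··········
···░░░░░░·
··█░░░░░░·
··█░░@░░░·
··░░░░░░░·
··█░░░░░░·
··█░░┼░◊··
··░░░░░░··

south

··········
··········
···░░░░░░·
··█░░░░░░·
··█░░░░░░·
··░░░@░░░·
··█░░░░░░·
··█░░┼░◊··
··░░░░░░··
··██████··

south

··········
···░░░░░░·
··█░░░░░░·
··█░░░░░░·
··░░░░░░░·
··█░░@░░░·
··█░░┼░◊··
··░░░░░░··
··██████··
··········

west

··········
····░░░░░░
···█░░░░░░
···█░░░░░░
···░░░░░░░
···█░@░░░░
···█░░┼░◊·
···░░░░░░·
···██████·
··········

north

··········
··········
····░░░░░░
···█░░░░░░
···█░░░░░░
···░░@░░░░
···█░░░░░░
···█░░┼░◊·
···░░░░░░·
···██████·

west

··········
··········
·····░░░░░
···██░░░░░
···██░░░░░
···░░@░░░░
···██░░░░░
···██░░┼░◊
····░░░░░░
····██████

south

··········
·····░░░░░
···██░░░░░
···██░░░░░
···░░░░░░░
···██@░░░░
···██░░┼░◊
···░░░░░░░
····██████
··········

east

··········
····░░░░░░
··██░░░░░░
··██░░░░░░
··░░░░░░░░
··██░@░░░░
··██░░┼░◊·
··░░░░░░░·
···██████·
··········

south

····░░░░░░
··██░░░░░░
··██░░░░░░
··░░░░░░░░
··██░░░░░░
··██░@┼░◊·
··░░░░░░░·
···██████·
··········
··········

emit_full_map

··░░░░░░
██░░░░░░
██░░░░░░
░░░░░░░░
██░░░░░░
██░@┼░◊·
░░░░░░░·
·██████·

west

·····░░░░░
···██░░░░░
···██░░░░░
···░░░░░░░
···██░░░░░
···██@░┼░◊
···░░░░░░░
···███████
··········
··········

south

···██░░░░░
···██░░░░░
···░░░░░░░
···██░░░░░
···██░░┼░◊
···░░@░░░░
···███████
···█████··
··········
··········

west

····██░░░░
····██░░░░
····░░░░░░
···███░░░░
···███░░┼░
···░░@░░░░
···███████
···██████·
··········
··········

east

···██░░░░░
···██░░░░░
···░░░░░░░
··███░░░░░
··███░░┼░◊
··░░░@░░░░
··████████
··██████··
··········
··········

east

··██░░░░░░
··██░░░░░░
··░░░░░░░░
·███░░░░░░
·███░░┼░◊·
·░░░░@░░░·
·████████·
·███████··
··········
··········

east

·██░░░░░░·
·██░░░░░░·
·░░░░░░░░·
███░░░░░░·
███░░┼░◊··
░░░░░@░░··
████████··
███████░··
··········
··········

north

···░░░░░░·
·██░░░░░░·
·██░░░░░░·
·░░░░░░░░·
███░░░░░░·
███░░@░◊··
░░░░░░░░··
████████··
███████░··
··········

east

··░░░░░░··
██░░░░░░··
██░░░░░░··
░░░░░░░░··
██░░░░░░··
██░░┼@◊░··
░░░░░░░░··
███████░··
██████░···
··········

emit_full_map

···░░░░░░
·██░░░░░░
·██░░░░░░
·░░░░░░░░
███░░░░░░
███░░┼@◊░
░░░░░░░░░
████████░
███████░·
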